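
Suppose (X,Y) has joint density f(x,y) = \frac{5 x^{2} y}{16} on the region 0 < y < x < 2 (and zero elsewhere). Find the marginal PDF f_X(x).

f_X(x) = ∫_0^x \frac{5 x^{2} y}{16} dy = \frac{5 x^{4}}{32}
for 0 < x < 2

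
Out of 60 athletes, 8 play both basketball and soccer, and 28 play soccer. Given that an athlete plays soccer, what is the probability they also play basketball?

P(A ∩ B) = 8/60 = 2/15
P(B) = 28/60 = 7/15
P(A|B) = P(A ∩ B) / P(B) = (2/15) / (7/15) = 2/7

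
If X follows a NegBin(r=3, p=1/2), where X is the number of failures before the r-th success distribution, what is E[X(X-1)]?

E[X(X-1)] = E[X² - X] = E[X²] - E[X]
E[X] = 3
E[X²] = Var(X) + (E[X])² = 6 + (3)² = 15
E[X(X-1)] = 15 - 3 = 12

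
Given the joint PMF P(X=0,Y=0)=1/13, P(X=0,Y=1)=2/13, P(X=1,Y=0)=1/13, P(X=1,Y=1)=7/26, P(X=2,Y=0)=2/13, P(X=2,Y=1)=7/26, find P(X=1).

P(X=1) = P(X=1,Y=0) + P(X=1,Y=1)
= 1/13 + 7/26
= 9/26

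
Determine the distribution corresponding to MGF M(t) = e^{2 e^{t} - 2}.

The MGF M(t) = e^{2 e^{t} - 2} is the standard form for the Poisson distribution.
Comparing with the known MGF formula identifies: Poisson(λ=2)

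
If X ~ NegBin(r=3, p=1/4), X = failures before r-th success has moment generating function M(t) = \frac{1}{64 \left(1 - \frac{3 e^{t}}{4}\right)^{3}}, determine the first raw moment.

To find E[X], compute M^(1)(0):
M^(1)(t) = \frac{9 e^{t}}{256 \left(1 - \frac{3 e^{t}}{4}\right)^{4}}
M^(1)(0) = 9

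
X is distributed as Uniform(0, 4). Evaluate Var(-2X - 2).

For X ~ Uniform(0, 4):
Var(X) = \frac{4}{3}
Var(-2X - 2) = (-2)² × Var(X) = 4 × \frac{4}{3} = \frac{16}{3}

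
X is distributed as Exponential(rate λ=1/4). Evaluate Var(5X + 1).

For X ~ Exponential(rate λ=1/4):
Var(X) = 16
Var(5X + 1) = (5)² × Var(X) = 25 × 16 = 400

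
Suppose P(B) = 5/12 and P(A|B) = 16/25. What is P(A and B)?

By definition, P(A|B) = P(A ∩ B) / P(B)
So P(A ∩ B) = P(A|B) × P(B)
= 16/25 × 5/12
= 4/15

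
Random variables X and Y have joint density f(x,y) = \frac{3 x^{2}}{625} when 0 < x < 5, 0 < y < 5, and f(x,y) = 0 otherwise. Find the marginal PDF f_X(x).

f_X(x) = ∫_0^5 f(x,y) dy
= ∫_0^5 \frac{3 x^{2}}{625} dy
= \frac{3 x^{2}}{125} for 0 < x < 5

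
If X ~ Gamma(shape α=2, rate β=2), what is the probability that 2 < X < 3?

P(2 < X < 3) = ∫_{2}^{3} f(x) dx
where f(x) = 4 x e^{- 2 x}
= \frac{-7 + 5 e^{2}}{e^{6}}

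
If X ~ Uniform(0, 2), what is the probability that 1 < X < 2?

P(1 < X < 2) = ∫_{1}^{2} f(x) dx
where f(x) = \frac{1}{2}
= \frac{1}{2}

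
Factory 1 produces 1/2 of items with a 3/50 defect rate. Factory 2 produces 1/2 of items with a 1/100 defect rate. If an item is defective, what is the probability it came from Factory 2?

Using Bayes' theorem:
P(F1) = 1/2, P(D|F1) = 3/50
P(F2) = 1/2, P(D|F2) = 1/100
P(D) = P(D|F1)P(F1) + P(D|F2)P(F2)
     = \frac{7}{200}
P(F2|D) = P(D|F2)P(F2) / P(D)
= \frac{1}{7}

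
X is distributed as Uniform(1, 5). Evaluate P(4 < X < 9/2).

P(4 < X < 9/2) = ∫_{4}^{9/2} f(x) dx
where f(x) = \frac{1}{4}
= \frac{1}{8}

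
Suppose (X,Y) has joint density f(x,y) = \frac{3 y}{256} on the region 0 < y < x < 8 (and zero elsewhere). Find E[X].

f_X(x) = ∫_0^x \frac{3 y}{256} dy = \frac{3 x^{2}}{512}
E[X] = ∫_0^8 x × (\frac{3 x^{2}}{512}) dx = 6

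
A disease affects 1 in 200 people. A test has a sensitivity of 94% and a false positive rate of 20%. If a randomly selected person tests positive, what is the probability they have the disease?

Let D = the rare event, + = positive/flagged.
P(D) = 1/200
P(+|D) = 94/100 = 47/50
P(+|D') = 20/100 = 1/5
P(+) = P(+|D)P(D) + P(+|D')P(D')
     = \frac{47}{50} × \frac{1}{200} + \frac{1}{5} × \frac{199}{200}
     = \frac{2037}{10000}
P(D|+) = P(+|D)P(D)/P(+) = \frac{47}{2037}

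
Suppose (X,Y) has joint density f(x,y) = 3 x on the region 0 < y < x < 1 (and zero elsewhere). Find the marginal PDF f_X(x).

f_X(x) = ∫_0^x 3 x dy = 3 x^{2}
for 0 < x < 1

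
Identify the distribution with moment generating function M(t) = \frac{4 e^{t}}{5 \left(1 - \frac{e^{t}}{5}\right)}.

The MGF M(t) = \frac{4 e^{t}}{5 \left(1 - \frac{e^{t}}{5}\right)} is the standard form for the Geometric distribution.
Comparing with the known MGF formula identifies: Geometric(p=4/5), X = trial number of first success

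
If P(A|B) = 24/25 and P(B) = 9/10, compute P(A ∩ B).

By definition, P(A|B) = P(A ∩ B) / P(B)
So P(A ∩ B) = P(A|B) × P(B)
= 24/25 × 9/10
= 108/125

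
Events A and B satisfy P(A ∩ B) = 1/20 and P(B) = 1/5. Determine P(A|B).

P(A|B) = P(A ∩ B) / P(B)
= (1/20) / (1/5)
= 1/4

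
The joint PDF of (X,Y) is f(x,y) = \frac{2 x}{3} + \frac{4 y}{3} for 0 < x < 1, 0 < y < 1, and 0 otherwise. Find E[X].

E[X] = ∫_0^1 ∫_0^1 x × f(x,y) dy dx
= ∫_0^1 ∫_0^1 x × (\frac{2 x}{3} + \frac{4 y}{3}) dy dx
= \frac{5}{9}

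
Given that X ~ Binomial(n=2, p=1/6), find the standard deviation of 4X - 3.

For X ~ Binomial(n=2, p=1/6):
Var(X) = \frac{5}{18}
SD(X) = √(Var(X)) = √(\frac{5}{18}) = \frac{\sqrt{10}}{6}
SD(4X - 3) = |4| × SD(X) = 4 × \frac{\sqrt{10}}{6} = \frac{2 \sqrt{10}}{3}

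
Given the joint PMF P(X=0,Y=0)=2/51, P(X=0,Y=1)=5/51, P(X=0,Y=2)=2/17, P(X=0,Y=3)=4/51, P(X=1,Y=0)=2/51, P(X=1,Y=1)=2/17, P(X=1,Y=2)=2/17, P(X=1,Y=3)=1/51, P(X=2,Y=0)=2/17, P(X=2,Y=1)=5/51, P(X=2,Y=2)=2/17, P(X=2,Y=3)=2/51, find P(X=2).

P(X=2) = P(X=2,Y=0) + P(X=2,Y=1) + P(X=2,Y=2) + P(X=2,Y=3)
= 2/17 + 5/51 + 2/17 + 2/51
= 19/51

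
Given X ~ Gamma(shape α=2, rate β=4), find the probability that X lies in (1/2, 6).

P(1/2 < X < 6) = ∫_{1/2}^{6} f(x) dx
where f(x) = 16 x e^{- 4 x}
= \frac{-25 + 3 e^{22}}{e^{24}}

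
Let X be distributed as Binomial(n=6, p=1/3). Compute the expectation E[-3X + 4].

For X ~ Binomial(n=6, p=1/3):
E[X] = 2
E[-3X + 4] = -3 × E[X] + 4 = -2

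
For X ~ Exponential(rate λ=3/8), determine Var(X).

For X ~ Exponential(rate λ=3/8):
Var(X) = \frac{64}{9}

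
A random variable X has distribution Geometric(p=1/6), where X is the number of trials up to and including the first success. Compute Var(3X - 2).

For X ~ Geometric(p=1/6), where X is the number of trials up to and including the first success:
Var(X) = 30
Var(3X - 2) = (3)² × Var(X) = 9 × 30 = 270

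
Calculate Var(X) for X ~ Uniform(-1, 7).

For X ~ Uniform(-1, 7):
Var(X) = \frac{16}{3}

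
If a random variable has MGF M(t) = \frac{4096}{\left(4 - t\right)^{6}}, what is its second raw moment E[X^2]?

To find E[X^2], compute M^(2)(0):
M^(1)(t) = \frac{24576}{\left(4 - t\right)^{7}}
M^(2)(t) = \frac{172032}{\left(4 - t\right)^{8}}
M^(2)(0) = \frac{21}{8}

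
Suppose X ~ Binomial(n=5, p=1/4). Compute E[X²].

Using the identity E[X²] = Var(X) + (E[X])²:
E[X] = \frac{5}{4}
Var(X) = \frac{15}{16}
E[X²] = \frac{15}{16} + (\frac{5}{4})²
= \frac{5}{2}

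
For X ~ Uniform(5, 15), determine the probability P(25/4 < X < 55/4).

P(25/4 < X < 55/4) = ∫_{25/4}^{55/4} f(x) dx
where f(x) = \frac{1}{10}
= \frac{3}{4}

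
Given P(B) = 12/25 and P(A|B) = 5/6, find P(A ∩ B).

By definition, P(A|B) = P(A ∩ B) / P(B)
So P(A ∩ B) = P(A|B) × P(B)
= 5/6 × 12/25
= 2/5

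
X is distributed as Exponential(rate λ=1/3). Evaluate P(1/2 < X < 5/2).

P(1/2 < X < 5/2) = ∫_{1/2}^{5/2} f(x) dx
where f(x) = \frac{e^{- \frac{x}{3}}}{3}
= - \frac{1 - e^{\frac{2}{3}}}{e^{\frac{5}{6}}}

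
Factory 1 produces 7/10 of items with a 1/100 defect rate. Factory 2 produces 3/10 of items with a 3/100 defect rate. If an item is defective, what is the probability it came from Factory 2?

Using Bayes' theorem:
P(F1) = 7/10, P(D|F1) = 1/100
P(F2) = 3/10, P(D|F2) = 3/100
P(D) = P(D|F1)P(F1) + P(D|F2)P(F2)
     = \frac{2}{125}
P(F2|D) = P(D|F2)P(F2) / P(D)
= \frac{9}{16}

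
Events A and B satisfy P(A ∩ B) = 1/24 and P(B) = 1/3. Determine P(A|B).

P(A|B) = P(A ∩ B) / P(B)
= (1/24) / (1/3)
= 1/8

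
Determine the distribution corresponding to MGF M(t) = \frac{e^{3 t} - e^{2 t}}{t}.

The MGF M(t) = \frac{e^{3 t} - e^{2 t}}{t} is the standard form for the Uniform distribution.
Comparing with the known MGF formula identifies: Uniform(2, 3)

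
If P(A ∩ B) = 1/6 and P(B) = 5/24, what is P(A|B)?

P(A|B) = P(A ∩ B) / P(B)
= (1/6) / (5/24)
= 4/5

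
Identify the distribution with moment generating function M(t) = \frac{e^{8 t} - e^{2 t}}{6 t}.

The MGF M(t) = \frac{e^{8 t} - e^{2 t}}{6 t} is the standard form for the Uniform distribution.
Comparing with the known MGF formula identifies: Uniform(2, 8)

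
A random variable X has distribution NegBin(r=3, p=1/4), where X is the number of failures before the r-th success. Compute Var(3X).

For X ~ NegBin(r=3, p=1/4), where X is the number of failures before the r-th success:
Var(X) = 36
Var(3X) = (3)² × Var(X) = 9 × 36 = 324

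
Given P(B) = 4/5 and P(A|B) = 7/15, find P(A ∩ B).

By definition, P(A|B) = P(A ∩ B) / P(B)
So P(A ∩ B) = P(A|B) × P(B)
= 7/15 × 4/5
= 28/75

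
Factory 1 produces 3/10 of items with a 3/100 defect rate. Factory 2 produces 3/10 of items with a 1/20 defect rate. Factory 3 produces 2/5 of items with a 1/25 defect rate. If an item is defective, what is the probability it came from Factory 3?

Using Bayes' theorem:
P(F1) = 3/10, P(D|F1) = 3/100
P(F2) = 3/10, P(D|F2) = 1/20
P(F3) = 2/5, P(D|F3) = 1/25
P(D) = P(D|F1)P(F1) + P(D|F2)P(F2) + P(D|F3)P(F3)
     = \frac{1}{25}
P(F3|D) = P(D|F3)P(F3) / P(D)
= \frac{2}{5}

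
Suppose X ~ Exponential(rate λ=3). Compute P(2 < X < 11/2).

P(2 < X < 11/2) = ∫_{2}^{11/2} f(x) dx
where f(x) = 3 e^{- 3 x}
= - \frac{1}{e^{\frac{33}{2}}} + e^{-6}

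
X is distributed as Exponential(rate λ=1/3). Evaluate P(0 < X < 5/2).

P(0 < X < 5/2) = ∫_{0}^{5/2} f(x) dx
where f(x) = \frac{e^{- \frac{x}{3}}}{3}
= 1 - e^{- \frac{5}{6}}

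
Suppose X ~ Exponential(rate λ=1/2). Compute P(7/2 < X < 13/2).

P(7/2 < X < 13/2) = ∫_{7/2}^{13/2} f(x) dx
where f(x) = \frac{e^{- \frac{x}{2}}}{2}
= - \frac{1 - e^{\frac{3}{2}}}{e^{\frac{13}{4}}}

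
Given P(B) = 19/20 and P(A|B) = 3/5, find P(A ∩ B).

By definition, P(A|B) = P(A ∩ B) / P(B)
So P(A ∩ B) = P(A|B) × P(B)
= 3/5 × 19/20
= 57/100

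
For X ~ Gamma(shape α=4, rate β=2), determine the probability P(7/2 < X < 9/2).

P(7/2 < X < 9/2) = ∫_{7/2}^{9/2} f(x) dx
where f(x) = \frac{8 x^{3} e^{- 2 x}}{3}
= \frac{-516 + 269 e^{2}}{3 e^{9}}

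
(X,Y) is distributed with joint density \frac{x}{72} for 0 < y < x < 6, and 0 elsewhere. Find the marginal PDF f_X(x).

f_X(x) = ∫_0^x \frac{x}{72} dy = \frac{x^{2}}{72}
for 0 < x < 6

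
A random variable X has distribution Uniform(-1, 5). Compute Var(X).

For X ~ Uniform(-1, 5):
Var(X) = 3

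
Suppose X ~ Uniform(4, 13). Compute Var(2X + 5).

For X ~ Uniform(4, 13):
Var(X) = \frac{27}{4}
Var(2X + 5) = (2)² × Var(X) = 4 × \frac{27}{4} = 27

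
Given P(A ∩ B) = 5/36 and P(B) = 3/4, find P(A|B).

P(A|B) = P(A ∩ B) / P(B)
= (5/36) / (3/4)
= 5/27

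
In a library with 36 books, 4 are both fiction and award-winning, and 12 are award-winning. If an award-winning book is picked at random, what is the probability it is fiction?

P(A ∩ B) = 4/36 = 1/9
P(B) = 12/36 = 1/3
P(A|B) = P(A ∩ B) / P(B) = (1/9) / (1/3) = 1/3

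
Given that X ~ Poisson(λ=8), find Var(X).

For X ~ Poisson(λ=8):
Var(X) = 8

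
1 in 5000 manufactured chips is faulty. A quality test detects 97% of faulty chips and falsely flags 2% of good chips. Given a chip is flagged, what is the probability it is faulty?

Let D = the rare event, + = positive/flagged.
P(D) = 1/5000
P(+|D) = 97/100
P(+|D') = 2/100 = 1/50
P(+) = P(+|D)P(D) + P(+|D')P(D')
     = \frac{97}{100} × \frac{1}{5000} + \frac{1}{50} × \frac{4999}{5000}
     = \frac{2019}{100000}
P(D|+) = P(+|D)P(D)/P(+) = \frac{97}{10095}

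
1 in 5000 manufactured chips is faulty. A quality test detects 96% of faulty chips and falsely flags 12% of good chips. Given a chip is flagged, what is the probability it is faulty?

Let D = the rare event, + = positive/flagged.
P(D) = 1/5000
P(+|D) = 96/100 = 24/25
P(+|D') = 12/100 = 3/25
P(+) = P(+|D)P(D) + P(+|D')P(D')
     = \frac{24}{25} × \frac{1}{5000} + \frac{3}{25} × \frac{4999}{5000}
     = \frac{15021}{125000}
P(D|+) = P(+|D)P(D)/P(+) = \frac{8}{5007}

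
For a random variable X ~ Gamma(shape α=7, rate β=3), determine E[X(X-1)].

E[X(X-1)] = E[X² - X] = E[X²] - E[X]
E[X] = \frac{7}{3}
E[X²] = Var(X) + (E[X])² = \frac{7}{9} + (\frac{7}{3})² = \frac{56}{9}
E[X(X-1)] = \frac{56}{9} - \frac{7}{3} = \frac{35}{9}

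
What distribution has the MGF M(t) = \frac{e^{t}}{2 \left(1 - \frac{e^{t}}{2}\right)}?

The MGF M(t) = \frac{e^{t}}{2 \left(1 - \frac{e^{t}}{2}\right)} is the standard form for the Geometric distribution.
Comparing with the known MGF formula identifies: Geometric(p=1/2), X = trial number of first success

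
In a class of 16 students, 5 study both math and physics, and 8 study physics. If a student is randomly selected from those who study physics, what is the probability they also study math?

P(A ∩ B) = 5/16
P(B) = 8/16 = 1/2
P(A|B) = P(A ∩ B) / P(B) = (5/16) / (1/2) = 5/8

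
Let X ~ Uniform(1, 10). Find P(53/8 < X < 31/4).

P(53/8 < X < 31/4) = ∫_{53/8}^{31/4} f(x) dx
where f(x) = \frac{1}{9}
= \frac{1}{8}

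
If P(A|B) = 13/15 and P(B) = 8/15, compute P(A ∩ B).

By definition, P(A|B) = P(A ∩ B) / P(B)
So P(A ∩ B) = P(A|B) × P(B)
= 13/15 × 8/15
= 104/225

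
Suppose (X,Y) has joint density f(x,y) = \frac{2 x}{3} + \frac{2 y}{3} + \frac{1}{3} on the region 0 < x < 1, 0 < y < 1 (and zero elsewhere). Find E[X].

E[X] = ∫_0^1 ∫_0^1 x × f(x,y) dy dx
= ∫_0^1 ∫_0^1 x × (\frac{2 x}{3} + \frac{2 y}{3} + \frac{1}{3}) dy dx
= \frac{5}{9}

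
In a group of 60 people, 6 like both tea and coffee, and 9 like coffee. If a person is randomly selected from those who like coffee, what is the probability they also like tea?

P(A ∩ B) = 6/60 = 1/10
P(B) = 9/60 = 3/20
P(A|B) = P(A ∩ B) / P(B) = (1/10) / (3/20) = 2/3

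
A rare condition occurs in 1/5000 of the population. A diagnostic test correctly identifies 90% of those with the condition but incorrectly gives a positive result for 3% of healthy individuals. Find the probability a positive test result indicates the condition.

Let D = the rare event, + = positive/flagged.
P(D) = 1/5000
P(+|D) = 90/100 = 9/10
P(+|D') = 3/100
P(+) = P(+|D)P(D) + P(+|D')P(D')
     = \frac{9}{10} × \frac{1}{5000} + \frac{3}{100} × \frac{4999}{5000}
     = \frac{15087}{500000}
P(D|+) = P(+|D)P(D)/P(+) = \frac{30}{5029}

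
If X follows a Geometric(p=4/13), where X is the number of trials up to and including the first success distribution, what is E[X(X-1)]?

E[X(X-1)] = E[X² - X] = E[X²] - E[X]
E[X] = \frac{13}{4}
E[X²] = Var(X) + (E[X])² = \frac{117}{16} + (\frac{13}{4})² = \frac{143}{8}
E[X(X-1)] = \frac{143}{8} - \frac{13}{4} = \frac{117}{8}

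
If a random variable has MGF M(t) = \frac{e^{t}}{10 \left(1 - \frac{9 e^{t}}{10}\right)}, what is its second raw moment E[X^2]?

To find E[X^2], compute M^(2)(0):
M^(1)(t) = \frac{e^{t}}{10 \left(1 - \frac{9 e^{t}}{10}\right)} + \frac{9 e^{2 t}}{100 \left(1 - \frac{9 e^{t}}{10}\right)^{2}}
M^(2)(t) = \frac{e^{t}}{10 \left(1 - \frac{9 e^{t}}{10}\right)} + \frac{27 e^{2 t}}{100 \left(1 - \frac{9 e^{t}}{10}\right)^{2}} + \frac{81 e^{3 t}}{500 \left(1 - \frac{9 e^{t}}{10}\right)^{3}}
M^(2)(0) = 190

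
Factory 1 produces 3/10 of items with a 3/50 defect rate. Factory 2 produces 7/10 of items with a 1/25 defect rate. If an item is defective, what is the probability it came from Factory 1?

Using Bayes' theorem:
P(F1) = 3/10, P(D|F1) = 3/50
P(F2) = 7/10, P(D|F2) = 1/25
P(D) = P(D|F1)P(F1) + P(D|F2)P(F2)
     = \frac{23}{500}
P(F1|D) = P(D|F1)P(F1) / P(D)
= \frac{9}{23}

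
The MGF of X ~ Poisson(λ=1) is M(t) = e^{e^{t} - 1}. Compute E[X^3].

To find E[X^3], compute M^(3)(0):
M^(1)(t) = e^{t} e^{e^{t} - 1}
M^(2)(t) = e^{2 t} e^{e^{t} - 1} + e^{t} e^{e^{t} - 1}
M^(3)(t) = e^{3 t} e^{e^{t} - 1} + 3 e^{2 t} e^{e^{t} - 1} + e^{t} e^{e^{t} - 1}
M^(3)(0) = 5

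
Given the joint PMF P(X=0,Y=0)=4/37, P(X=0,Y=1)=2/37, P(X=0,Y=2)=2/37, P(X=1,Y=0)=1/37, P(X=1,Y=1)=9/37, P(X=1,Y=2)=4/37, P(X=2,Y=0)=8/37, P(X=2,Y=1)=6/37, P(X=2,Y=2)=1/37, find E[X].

First find marginal of X:
P(X=0) = 8/37
P(X=1) = 14/37
P(X=2) = 15/37
E[X] = 0 × 8/37 + 1 × 14/37 + 2 × 15/37 = 44/37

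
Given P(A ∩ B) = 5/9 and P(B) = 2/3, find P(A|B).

P(A|B) = P(A ∩ B) / P(B)
= (5/9) / (2/3)
= 5/6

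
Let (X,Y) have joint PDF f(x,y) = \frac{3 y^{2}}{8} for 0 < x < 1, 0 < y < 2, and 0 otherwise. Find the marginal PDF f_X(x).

f_X(x) = ∫_0^2 f(x,y) dy
= ∫_0^2 \frac{3 y^{2}}{8} dy
= 1 for 0 < x < 1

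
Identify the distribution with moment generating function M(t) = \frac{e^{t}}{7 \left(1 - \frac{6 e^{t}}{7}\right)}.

The MGF M(t) = \frac{e^{t}}{7 \left(1 - \frac{6 e^{t}}{7}\right)} is the standard form for the Geometric distribution.
Comparing with the known MGF formula identifies: Geometric(p=1/7), X = trial number of first success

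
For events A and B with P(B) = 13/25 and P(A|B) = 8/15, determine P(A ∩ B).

By definition, P(A|B) = P(A ∩ B) / P(B)
So P(A ∩ B) = P(A|B) × P(B)
= 8/15 × 13/25
= 104/375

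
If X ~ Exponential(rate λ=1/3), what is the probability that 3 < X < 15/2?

P(3 < X < 15/2) = ∫_{3}^{15/2} f(x) dx
where f(x) = \frac{e^{- \frac{x}{3}}}{3}
= - \frac{1}{e^{\frac{5}{2}}} + e^{-1}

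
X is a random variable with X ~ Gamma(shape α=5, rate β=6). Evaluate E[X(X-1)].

E[X(X-1)] = E[X² - X] = E[X²] - E[X]
E[X] = \frac{5}{6}
E[X²] = Var(X) + (E[X])² = \frac{5}{36} + (\frac{5}{6})² = \frac{5}{6}
E[X(X-1)] = \frac{5}{6} - \frac{5}{6} = 0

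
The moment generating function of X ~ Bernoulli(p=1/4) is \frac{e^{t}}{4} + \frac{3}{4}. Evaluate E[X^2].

To find E[X^2], compute M^(2)(0):
M^(1)(t) = \frac{e^{t}}{4}
M^(2)(t) = \frac{e^{t}}{4}
M^(2)(0) = \frac{1}{4}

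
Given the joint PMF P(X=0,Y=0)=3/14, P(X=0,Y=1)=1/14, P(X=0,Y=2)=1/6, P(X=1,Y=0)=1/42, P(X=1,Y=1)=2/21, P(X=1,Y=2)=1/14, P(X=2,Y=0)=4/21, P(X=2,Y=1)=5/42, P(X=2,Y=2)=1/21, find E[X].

First find marginal of X:
P(X=0) = 19/42
P(X=1) = 4/21
P(X=2) = 5/14
E[X] = 0 × 19/42 + 1 × 4/21 + 2 × 5/14 = 19/21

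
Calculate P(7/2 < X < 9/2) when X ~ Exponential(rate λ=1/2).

P(7/2 < X < 9/2) = ∫_{7/2}^{9/2} f(x) dx
where f(x) = \frac{e^{- \frac{x}{2}}}{2}
= - \frac{1 - e^{\frac{1}{2}}}{e^{\frac{9}{4}}}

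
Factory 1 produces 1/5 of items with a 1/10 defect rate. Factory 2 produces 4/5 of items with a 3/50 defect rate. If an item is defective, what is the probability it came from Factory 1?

Using Bayes' theorem:
P(F1) = 1/5, P(D|F1) = 1/10
P(F2) = 4/5, P(D|F2) = 3/50
P(D) = P(D|F1)P(F1) + P(D|F2)P(F2)
     = \frac{17}{250}
P(F1|D) = P(D|F1)P(F1) / P(D)
= \frac{5}{17}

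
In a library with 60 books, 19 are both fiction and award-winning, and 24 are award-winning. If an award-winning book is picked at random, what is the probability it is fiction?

P(A ∩ B) = 19/60
P(B) = 24/60 = 2/5
P(A|B) = P(A ∩ B) / P(B) = (19/60) / (2/5) = 19/24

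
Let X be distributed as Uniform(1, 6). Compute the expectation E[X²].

Using the identity E[X²] = Var(X) + (E[X])²:
E[X] = \frac{7}{2}
Var(X) = \frac{25}{12}
E[X²] = \frac{25}{12} + (\frac{7}{2})²
= \frac{43}{3}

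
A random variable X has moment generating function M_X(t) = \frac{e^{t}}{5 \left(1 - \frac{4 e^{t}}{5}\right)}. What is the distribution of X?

The MGF M(t) = \frac{e^{t}}{5 \left(1 - \frac{4 e^{t}}{5}\right)} is the standard form for the Geometric distribution.
Comparing with the known MGF formula identifies: Geometric(p=1/5), X = trial number of first success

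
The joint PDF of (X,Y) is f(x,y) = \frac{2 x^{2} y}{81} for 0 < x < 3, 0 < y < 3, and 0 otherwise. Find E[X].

f_X(x) = ∫_0^3 \frac{2 x^{2} y}{81} dy = \frac{x^{2}}{9}
E[X] = ∫_0^3 x × (\frac{x^{2}}{9}) dx = \frac{9}{4}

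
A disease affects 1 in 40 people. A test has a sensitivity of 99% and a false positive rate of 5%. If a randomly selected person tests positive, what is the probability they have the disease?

Let D = the rare event, + = positive/flagged.
P(D) = 1/40
P(+|D) = 99/100
P(+|D') = 5/100 = 1/20
P(+) = P(+|D)P(D) + P(+|D')P(D')
     = \frac{99}{100} × \frac{1}{40} + \frac{1}{20} × \frac{39}{40}
     = \frac{147}{2000}
P(D|+) = P(+|D)P(D)/P(+) = \frac{33}{98}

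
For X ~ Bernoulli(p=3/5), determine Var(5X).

For X ~ Bernoulli(p=3/5):
Var(X) = \frac{6}{25}
Var(5X) = (5)² × Var(X) = 25 × \frac{6}{25} = 6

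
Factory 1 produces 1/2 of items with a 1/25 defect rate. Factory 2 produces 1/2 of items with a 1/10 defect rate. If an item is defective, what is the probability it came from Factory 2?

Using Bayes' theorem:
P(F1) = 1/2, P(D|F1) = 1/25
P(F2) = 1/2, P(D|F2) = 1/10
P(D) = P(D|F1)P(F1) + P(D|F2)P(F2)
     = \frac{7}{100}
P(F2|D) = P(D|F2)P(F2) / P(D)
= \frac{5}{7}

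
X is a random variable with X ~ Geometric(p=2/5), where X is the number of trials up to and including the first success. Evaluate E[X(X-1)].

E[X(X-1)] = E[X² - X] = E[X²] - E[X]
E[X] = \frac{5}{2}
E[X²] = Var(X) + (E[X])² = \frac{15}{4} + (\frac{5}{2})² = 10
E[X(X-1)] = 10 - \frac{5}{2} = \frac{15}{2}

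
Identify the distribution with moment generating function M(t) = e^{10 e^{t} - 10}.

The MGF M(t) = e^{10 e^{t} - 10} is the standard form for the Poisson distribution.
Comparing with the known MGF formula identifies: Poisson(λ=10)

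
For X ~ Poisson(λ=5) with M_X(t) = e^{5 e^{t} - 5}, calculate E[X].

To find E[X], compute M^(1)(0):
M^(1)(t) = 5 e^{t} e^{5 e^{t} - 5}
M^(1)(0) = 5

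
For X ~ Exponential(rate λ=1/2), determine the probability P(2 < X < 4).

P(2 < X < 4) = ∫_{2}^{4} f(x) dx
where f(x) = \frac{e^{- \frac{x}{2}}}{2}
= - \frac{1 - e}{e^{2}}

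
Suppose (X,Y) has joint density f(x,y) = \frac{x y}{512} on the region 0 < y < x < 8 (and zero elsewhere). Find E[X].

f_X(x) = ∫_0^x \frac{x y}{512} dy = \frac{x^{3}}{1024}
E[X] = ∫_0^8 x × (\frac{x^{3}}{1024}) dx = \frac{32}{5}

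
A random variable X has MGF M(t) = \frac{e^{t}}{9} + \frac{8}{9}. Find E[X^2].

To find E[X^2], compute M^(2)(0):
M^(1)(t) = \frac{e^{t}}{9}
M^(2)(t) = \frac{e^{t}}{9}
M^(2)(0) = \frac{1}{9}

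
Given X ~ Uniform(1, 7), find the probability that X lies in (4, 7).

P(4 < X < 7) = ∫_{4}^{7} f(x) dx
where f(x) = \frac{1}{6}
= \frac{1}{2}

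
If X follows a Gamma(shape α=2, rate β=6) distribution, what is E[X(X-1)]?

E[X(X-1)] = E[X² - X] = E[X²] - E[X]
E[X] = \frac{1}{3}
E[X²] = Var(X) + (E[X])² = \frac{1}{18} + (\frac{1}{3})² = \frac{1}{6}
E[X(X-1)] = \frac{1}{6} - \frac{1}{3} = - \frac{1}{6}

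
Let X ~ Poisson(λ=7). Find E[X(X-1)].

E[X(X-1)] = E[X² - X] = E[X²] - E[X]
E[X] = 7
E[X²] = Var(X) + (E[X])² = 7 + (7)² = 56
E[X(X-1)] = 56 - 7 = 49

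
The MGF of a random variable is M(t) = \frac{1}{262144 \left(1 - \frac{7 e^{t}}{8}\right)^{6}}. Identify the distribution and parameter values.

The MGF M(t) = \frac{1}{262144 \left(1 - \frac{7 e^{t}}{8}\right)^{6}} is the standard form for the NegativeBinomial distribution.
Comparing with the known MGF formula identifies: NegBin(r=6, p=1/8), X = failures before r-th success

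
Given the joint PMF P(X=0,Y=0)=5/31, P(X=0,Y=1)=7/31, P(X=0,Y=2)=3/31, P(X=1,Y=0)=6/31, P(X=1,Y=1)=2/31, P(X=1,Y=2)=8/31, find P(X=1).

P(X=1) = P(X=1,Y=0) + P(X=1,Y=1) + P(X=1,Y=2)
= 6/31 + 2/31 + 8/31
= 16/31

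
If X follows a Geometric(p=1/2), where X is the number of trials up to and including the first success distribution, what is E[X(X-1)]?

E[X(X-1)] = E[X² - X] = E[X²] - E[X]
E[X] = 2
E[X²] = Var(X) + (E[X])² = 2 + (2)² = 6
E[X(X-1)] = 6 - 2 = 4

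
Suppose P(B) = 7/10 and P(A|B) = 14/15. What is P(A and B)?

By definition, P(A|B) = P(A ∩ B) / P(B)
So P(A ∩ B) = P(A|B) × P(B)
= 14/15 × 7/10
= 49/75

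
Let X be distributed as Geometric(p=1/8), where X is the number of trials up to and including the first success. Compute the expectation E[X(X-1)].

E[X(X-1)] = E[X² - X] = E[X²] - E[X]
E[X] = 8
E[X²] = Var(X) + (E[X])² = 56 + (8)² = 120
E[X(X-1)] = 120 - 8 = 112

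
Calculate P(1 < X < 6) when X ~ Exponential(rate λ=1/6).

P(1 < X < 6) = ∫_{1}^{6} f(x) dx
where f(x) = \frac{e^{- \frac{x}{6}}}{6}
= - \frac{1}{e} + e^{- \frac{1}{6}}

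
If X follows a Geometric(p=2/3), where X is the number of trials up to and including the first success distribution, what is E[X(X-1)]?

E[X(X-1)] = E[X² - X] = E[X²] - E[X]
E[X] = \frac{3}{2}
E[X²] = Var(X) + (E[X])² = \frac{3}{4} + (\frac{3}{2})² = 3
E[X(X-1)] = 3 - \frac{3}{2} = \frac{3}{2}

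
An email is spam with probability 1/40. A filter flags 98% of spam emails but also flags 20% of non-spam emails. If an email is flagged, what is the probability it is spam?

Let D = the rare event, + = positive/flagged.
P(D) = 1/40
P(+|D) = 98/100 = 49/50
P(+|D') = 20/100 = 1/5
P(+) = P(+|D)P(D) + P(+|D')P(D')
     = \frac{49}{50} × \frac{1}{40} + \frac{1}{5} × \frac{39}{40}
     = \frac{439}{2000}
P(D|+) = P(+|D)P(D)/P(+) = \frac{49}{439}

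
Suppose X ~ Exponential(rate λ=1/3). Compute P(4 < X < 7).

P(4 < X < 7) = ∫_{4}^{7} f(x) dx
where f(x) = \frac{e^{- \frac{x}{3}}}{3}
= - \frac{1 - e}{e^{\frac{7}{3}}}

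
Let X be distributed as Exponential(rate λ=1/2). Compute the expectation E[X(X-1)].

E[X(X-1)] = E[X² - X] = E[X²] - E[X]
E[X] = 2
E[X²] = Var(X) + (E[X])² = 4 + (2)² = 8
E[X(X-1)] = 8 - 2 = 6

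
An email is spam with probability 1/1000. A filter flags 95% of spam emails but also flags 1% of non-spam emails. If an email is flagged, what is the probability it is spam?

Let D = the rare event, + = positive/flagged.
P(D) = 1/1000
P(+|D) = 95/100 = 19/20
P(+|D') = 1/100
P(+) = P(+|D)P(D) + P(+|D')P(D')
     = \frac{19}{20} × \frac{1}{1000} + \frac{1}{100} × \frac{999}{1000}
     = \frac{547}{50000}
P(D|+) = P(+|D)P(D)/P(+) = \frac{95}{1094}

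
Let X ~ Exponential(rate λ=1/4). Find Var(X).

For X ~ Exponential(rate λ=1/4):
Var(X) = 16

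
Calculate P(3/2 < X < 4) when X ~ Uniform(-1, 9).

P(3/2 < X < 4) = ∫_{3/2}^{4} f(x) dx
where f(x) = \frac{1}{10}
= \frac{1}{4}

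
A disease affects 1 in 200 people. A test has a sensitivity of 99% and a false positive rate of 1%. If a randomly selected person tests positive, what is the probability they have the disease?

Let D = the rare event, + = positive/flagged.
P(D) = 1/200
P(+|D) = 99/100
P(+|D') = 1/100
P(+) = P(+|D)P(D) + P(+|D')P(D')
     = \frac{99}{100} × \frac{1}{200} + \frac{1}{100} × \frac{199}{200}
     = \frac{149}{10000}
P(D|+) = P(+|D)P(D)/P(+) = \frac{99}{298}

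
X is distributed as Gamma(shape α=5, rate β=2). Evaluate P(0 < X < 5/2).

P(0 < X < 5/2) = ∫_{0}^{5/2} f(x) dx
where f(x) = \frac{4 x^{4} e^{- 2 x}}{3}
= 1 - \frac{523}{8 e^{5}}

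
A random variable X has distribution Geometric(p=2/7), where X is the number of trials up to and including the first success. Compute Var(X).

For X ~ Geometric(p=2/7), where X is the number of trials up to and including the first success:
Var(X) = \frac{35}{4}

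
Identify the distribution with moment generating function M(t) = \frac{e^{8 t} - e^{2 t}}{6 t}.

The MGF M(t) = \frac{e^{8 t} - e^{2 t}}{6 t} is the standard form for the Uniform distribution.
Comparing with the known MGF formula identifies: Uniform(2, 8)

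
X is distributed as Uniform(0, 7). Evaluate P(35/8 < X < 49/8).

P(35/8 < X < 49/8) = ∫_{35/8}^{49/8} f(x) dx
where f(x) = \frac{1}{7}
= \frac{1}{4}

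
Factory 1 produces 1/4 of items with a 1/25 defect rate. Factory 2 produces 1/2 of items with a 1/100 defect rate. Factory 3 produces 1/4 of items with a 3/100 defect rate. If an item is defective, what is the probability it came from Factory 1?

Using Bayes' theorem:
P(F1) = 1/4, P(D|F1) = 1/25
P(F2) = 1/2, P(D|F2) = 1/100
P(F3) = 1/4, P(D|F3) = 3/100
P(D) = P(D|F1)P(F1) + P(D|F2)P(F2) + P(D|F3)P(F3)
     = \frac{9}{400}
P(F1|D) = P(D|F1)P(F1) / P(D)
= \frac{4}{9}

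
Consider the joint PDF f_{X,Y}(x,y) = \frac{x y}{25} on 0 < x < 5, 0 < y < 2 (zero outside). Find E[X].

f_X(x) = ∫_0^2 \frac{x y}{25} dy = \frac{2 x}{25}
E[X] = ∫_0^5 x × (\frac{2 x}{25}) dx = \frac{10}{3}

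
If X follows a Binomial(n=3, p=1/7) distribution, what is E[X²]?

Using the identity E[X²] = Var(X) + (E[X])²:
E[X] = \frac{3}{7}
Var(X) = \frac{18}{49}
E[X²] = \frac{18}{49} + (\frac{3}{7})²
= \frac{27}{49}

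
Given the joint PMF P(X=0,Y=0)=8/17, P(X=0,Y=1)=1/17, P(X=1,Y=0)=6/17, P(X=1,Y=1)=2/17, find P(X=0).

P(X=0) = P(X=0,Y=0) + P(X=0,Y=1)
= 8/17 + 1/17
= 9/17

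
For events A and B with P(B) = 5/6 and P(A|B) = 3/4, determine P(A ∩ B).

By definition, P(A|B) = P(A ∩ B) / P(B)
So P(A ∩ B) = P(A|B) × P(B)
= 3/4 × 5/6
= 5/8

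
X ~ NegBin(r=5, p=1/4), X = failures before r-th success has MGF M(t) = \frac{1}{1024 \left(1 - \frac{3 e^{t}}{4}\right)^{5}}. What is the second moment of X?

To find E[X^2], compute M^(2)(0):
M^(1)(t) = \frac{15 e^{t}}{4096 \left(1 - \frac{3 e^{t}}{4}\right)^{6}}
M^(2)(t) = \frac{15 e^{t}}{4096 \left(1 - \frac{3 e^{t}}{4}\right)^{6}} + \frac{135 e^{2 t}}{8192 \left(1 - \frac{3 e^{t}}{4}\right)^{7}}
M^(2)(0) = 285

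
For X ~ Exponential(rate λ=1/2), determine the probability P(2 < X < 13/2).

P(2 < X < 13/2) = ∫_{2}^{13/2} f(x) dx
where f(x) = \frac{e^{- \frac{x}{2}}}{2}
= - \frac{1}{e^{\frac{13}{4}}} + e^{-1}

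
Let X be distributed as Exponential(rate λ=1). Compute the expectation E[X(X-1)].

E[X(X-1)] = E[X² - X] = E[X²] - E[X]
E[X] = 1
E[X²] = Var(X) + (E[X])² = 1 + (1)² = 2
E[X(X-1)] = 2 - 1 = 1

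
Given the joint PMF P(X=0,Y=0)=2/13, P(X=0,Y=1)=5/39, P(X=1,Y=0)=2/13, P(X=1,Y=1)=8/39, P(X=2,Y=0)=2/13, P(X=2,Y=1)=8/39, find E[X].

First find marginal of X:
P(X=0) = 11/39
P(X=1) = 14/39
P(X=2) = 14/39
E[X] = 0 × 11/39 + 1 × 14/39 + 2 × 14/39 = 14/13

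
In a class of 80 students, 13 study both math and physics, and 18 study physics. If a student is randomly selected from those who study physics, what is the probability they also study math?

P(A ∩ B) = 13/80
P(B) = 18/80 = 9/40
P(A|B) = P(A ∩ B) / P(B) = (13/80) / (9/40) = 13/18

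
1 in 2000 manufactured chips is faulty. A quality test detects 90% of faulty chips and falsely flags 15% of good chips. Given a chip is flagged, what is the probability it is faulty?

Let D = the rare event, + = positive/flagged.
P(D) = 1/2000
P(+|D) = 90/100 = 9/10
P(+|D') = 15/100 = 3/20
P(+) = P(+|D)P(D) + P(+|D')P(D')
     = \frac{9}{10} × \frac{1}{2000} + \frac{3}{20} × \frac{1999}{2000}
     = \frac{1203}{8000}
P(D|+) = P(+|D)P(D)/P(+) = \frac{6}{2005}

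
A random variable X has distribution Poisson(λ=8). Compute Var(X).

For X ~ Poisson(λ=8):
Var(X) = 8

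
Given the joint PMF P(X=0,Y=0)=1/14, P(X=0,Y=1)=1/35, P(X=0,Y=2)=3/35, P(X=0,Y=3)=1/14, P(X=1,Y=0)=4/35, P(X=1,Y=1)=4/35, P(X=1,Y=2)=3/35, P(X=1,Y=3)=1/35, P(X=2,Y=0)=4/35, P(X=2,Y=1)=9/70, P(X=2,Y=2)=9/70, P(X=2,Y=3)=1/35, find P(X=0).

P(X=0) = P(X=0,Y=0) + P(X=0,Y=1) + P(X=0,Y=2) + P(X=0,Y=3)
= 1/14 + 1/35 + 3/35 + 1/14
= 9/35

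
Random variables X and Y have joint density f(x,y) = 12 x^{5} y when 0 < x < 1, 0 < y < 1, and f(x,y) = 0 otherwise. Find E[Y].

E[Y] = ∫_0^1 ∫_0^1 y × f(x,y) dx dy
= \frac{2}{3}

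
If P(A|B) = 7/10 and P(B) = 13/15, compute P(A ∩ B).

By definition, P(A|B) = P(A ∩ B) / P(B)
So P(A ∩ B) = P(A|B) × P(B)
= 7/10 × 13/15
= 91/150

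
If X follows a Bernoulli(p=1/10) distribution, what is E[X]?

For X ~ Bernoulli(p=1/10), the expected value is:
E[X] = \frac{1}{10}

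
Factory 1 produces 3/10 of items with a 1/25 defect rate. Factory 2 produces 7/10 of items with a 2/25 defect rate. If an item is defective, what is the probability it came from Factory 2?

Using Bayes' theorem:
P(F1) = 3/10, P(D|F1) = 1/25
P(F2) = 7/10, P(D|F2) = 2/25
P(D) = P(D|F1)P(F1) + P(D|F2)P(F2)
     = \frac{17}{250}
P(F2|D) = P(D|F2)P(F2) / P(D)
= \frac{14}{17}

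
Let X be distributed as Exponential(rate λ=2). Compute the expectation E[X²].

Using the identity E[X²] = Var(X) + (E[X])²:
E[X] = \frac{1}{2}
Var(X) = \frac{1}{4}
E[X²] = \frac{1}{4} + (\frac{1}{2})²
= \frac{1}{2}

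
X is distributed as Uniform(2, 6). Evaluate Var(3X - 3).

For X ~ Uniform(2, 6):
Var(X) = \frac{4}{3}
Var(3X - 3) = (3)² × Var(X) = 9 × \frac{4}{3} = 12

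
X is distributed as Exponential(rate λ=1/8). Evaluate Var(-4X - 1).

For X ~ Exponential(rate λ=1/8):
Var(X) = 64
Var(-4X - 1) = (-4)² × Var(X) = 16 × 64 = 1024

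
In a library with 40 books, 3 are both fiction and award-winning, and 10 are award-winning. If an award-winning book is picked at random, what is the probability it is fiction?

P(A ∩ B) = 3/40
P(B) = 10/40 = 1/4
P(A|B) = P(A ∩ B) / P(B) = (3/40) / (1/4) = 3/10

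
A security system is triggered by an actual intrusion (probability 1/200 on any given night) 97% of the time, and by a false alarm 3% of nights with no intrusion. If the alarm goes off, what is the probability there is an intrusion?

Let D = the rare event, + = positive/flagged.
P(D) = 1/200
P(+|D) = 97/100
P(+|D') = 3/100
P(+) = P(+|D)P(D) + P(+|D')P(D')
     = \frac{97}{100} × \frac{1}{200} + \frac{3}{100} × \frac{199}{200}
     = \frac{347}{10000}
P(D|+) = P(+|D)P(D)/P(+) = \frac{97}{694}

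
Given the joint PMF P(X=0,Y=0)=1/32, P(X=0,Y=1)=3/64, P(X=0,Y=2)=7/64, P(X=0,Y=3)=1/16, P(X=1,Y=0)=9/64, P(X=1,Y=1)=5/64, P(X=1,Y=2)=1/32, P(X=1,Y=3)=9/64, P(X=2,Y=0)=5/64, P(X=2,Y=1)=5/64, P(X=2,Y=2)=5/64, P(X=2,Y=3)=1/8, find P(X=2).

P(X=2) = P(X=2,Y=0) + P(X=2,Y=1) + P(X=2,Y=2) + P(X=2,Y=3)
= 5/64 + 5/64 + 5/64 + 1/8
= 23/64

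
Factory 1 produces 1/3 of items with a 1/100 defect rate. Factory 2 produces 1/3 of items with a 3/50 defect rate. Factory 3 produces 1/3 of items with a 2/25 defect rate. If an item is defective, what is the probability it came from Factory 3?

Using Bayes' theorem:
P(F1) = 1/3, P(D|F1) = 1/100
P(F2) = 1/3, P(D|F2) = 3/50
P(F3) = 1/3, P(D|F3) = 2/25
P(D) = P(D|F1)P(F1) + P(D|F2)P(F2) + P(D|F3)P(F3)
     = \frac{1}{20}
P(F3|D) = P(D|F3)P(F3) / P(D)
= \frac{8}{15}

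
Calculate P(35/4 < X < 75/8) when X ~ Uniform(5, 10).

P(35/4 < X < 75/8) = ∫_{35/4}^{75/8} f(x) dx
where f(x) = \frac{1}{5}
= \frac{1}{8}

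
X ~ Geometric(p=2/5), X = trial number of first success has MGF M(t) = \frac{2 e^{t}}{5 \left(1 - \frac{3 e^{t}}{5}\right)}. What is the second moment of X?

To find E[X^2], compute M^(2)(0):
M^(1)(t) = \frac{2 e^{t}}{5 \left(1 - \frac{3 e^{t}}{5}\right)} + \frac{6 e^{2 t}}{25 \left(1 - \frac{3 e^{t}}{5}\right)^{2}}
M^(2)(t) = \frac{2 e^{t}}{5 \left(1 - \frac{3 e^{t}}{5}\right)} + \frac{18 e^{2 t}}{25 \left(1 - \frac{3 e^{t}}{5}\right)^{2}} + \frac{36 e^{3 t}}{125 \left(1 - \frac{3 e^{t}}{5}\right)^{3}}
M^(2)(0) = 10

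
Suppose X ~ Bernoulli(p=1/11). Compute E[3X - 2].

For X ~ Bernoulli(p=1/11):
E[X] = \frac{1}{11}
E[3X - 2] = 3 × E[X] - 2 = - \frac{19}{11}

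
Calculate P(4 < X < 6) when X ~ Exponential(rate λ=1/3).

P(4 < X < 6) = ∫_{4}^{6} f(x) dx
where f(x) = \frac{e^{- \frac{x}{3}}}{3}
= - \frac{1}{e^{2}} + e^{- \frac{4}{3}}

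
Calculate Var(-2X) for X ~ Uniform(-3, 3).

For X ~ Uniform(-3, 3):
Var(X) = 3
Var(-2X) = (-2)² × Var(X) = 4 × 3 = 12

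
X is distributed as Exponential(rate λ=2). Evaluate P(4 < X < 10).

P(4 < X < 10) = ∫_{4}^{10} f(x) dx
where f(x) = 2 e^{- 2 x}
= - \frac{1 - e^{12}}{e^{20}}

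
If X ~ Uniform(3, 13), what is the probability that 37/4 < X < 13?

P(37/4 < X < 13) = ∫_{37/4}^{13} f(x) dx
where f(x) = \frac{1}{10}
= \frac{3}{8}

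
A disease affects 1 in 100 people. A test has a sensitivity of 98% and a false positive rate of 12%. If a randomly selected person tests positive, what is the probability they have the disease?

Let D = the rare event, + = positive/flagged.
P(D) = 1/100
P(+|D) = 98/100 = 49/50
P(+|D') = 12/100 = 3/25
P(+) = P(+|D)P(D) + P(+|D')P(D')
     = \frac{49}{50} × \frac{1}{100} + \frac{3}{25} × \frac{99}{100}
     = \frac{643}{5000}
P(D|+) = P(+|D)P(D)/P(+) = \frac{49}{643}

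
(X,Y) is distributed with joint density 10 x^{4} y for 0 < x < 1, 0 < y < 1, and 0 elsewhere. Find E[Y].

E[Y] = ∫_0^1 ∫_0^1 y × f(x,y) dx dy
= \frac{2}{3}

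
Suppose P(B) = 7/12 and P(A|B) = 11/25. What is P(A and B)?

By definition, P(A|B) = P(A ∩ B) / P(B)
So P(A ∩ B) = P(A|B) × P(B)
= 11/25 × 7/12
= 77/300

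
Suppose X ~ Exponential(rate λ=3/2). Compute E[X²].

Using the identity E[X²] = Var(X) + (E[X])²:
E[X] = \frac{2}{3}
Var(X) = \frac{4}{9}
E[X²] = \frac{4}{9} + (\frac{2}{3})²
= \frac{8}{9}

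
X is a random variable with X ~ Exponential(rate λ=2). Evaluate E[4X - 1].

For X ~ Exponential(rate λ=2):
E[X] = \frac{1}{2}
E[4X - 1] = 4 × E[X] - 1 = 1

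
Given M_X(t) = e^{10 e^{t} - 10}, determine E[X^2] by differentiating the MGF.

To find E[X^2], compute M^(2)(0):
M^(1)(t) = 10 e^{t} e^{10 e^{t} - 10}
M^(2)(t) = 100 e^{2 t} e^{10 e^{t} - 10} + 10 e^{t} e^{10 e^{t} - 10}
M^(2)(0) = 110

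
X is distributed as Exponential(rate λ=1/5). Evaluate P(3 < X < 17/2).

P(3 < X < 17/2) = ∫_{3}^{17/2} f(x) dx
where f(x) = \frac{e^{- \frac{x}{5}}}{5}
= - \frac{1}{e^{\frac{17}{10}}} + e^{- \frac{3}{5}}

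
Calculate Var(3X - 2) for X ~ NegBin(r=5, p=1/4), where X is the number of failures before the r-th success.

For X ~ NegBin(r=5, p=1/4), where X is the number of failures before the r-th success:
Var(X) = 60
Var(3X - 2) = (3)² × Var(X) = 9 × 60 = 540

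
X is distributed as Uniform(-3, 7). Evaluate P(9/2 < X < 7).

P(9/2 < X < 7) = ∫_{9/2}^{7} f(x) dx
where f(x) = \frac{1}{10}
= \frac{1}{4}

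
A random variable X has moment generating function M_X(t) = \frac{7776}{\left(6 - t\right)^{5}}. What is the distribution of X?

The MGF M(t) = \frac{7776}{\left(6 - t\right)^{5}} is the standard form for the Gamma distribution.
Comparing with the known MGF formula identifies: Gamma(shape α=5, rate β=6)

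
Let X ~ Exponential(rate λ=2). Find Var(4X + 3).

For X ~ Exponential(rate λ=2):
Var(X) = \frac{1}{4}
Var(4X + 3) = (4)² × Var(X) = 16 × \frac{1}{4} = 4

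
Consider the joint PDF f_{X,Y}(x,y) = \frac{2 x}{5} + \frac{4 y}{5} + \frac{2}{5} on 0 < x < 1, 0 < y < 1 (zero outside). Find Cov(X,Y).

E[XY] = ∫∫ xy × f(x,y) dx dy = \frac{3}{10}
E[X] = \frac{8}{15}
E[Y] = \frac{17}{30}
Cov(X,Y) = E[XY] - E[X]E[Y] = - \frac{1}{450}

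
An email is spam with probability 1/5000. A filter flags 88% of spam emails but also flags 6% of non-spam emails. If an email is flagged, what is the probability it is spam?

Let D = the rare event, + = positive/flagged.
P(D) = 1/5000
P(+|D) = 88/100 = 22/25
P(+|D') = 6/100 = 3/50
P(+) = P(+|D)P(D) + P(+|D')P(D')
     = \frac{22}{25} × \frac{1}{5000} + \frac{3}{50} × \frac{4999}{5000}
     = \frac{15041}{250000}
P(D|+) = P(+|D)P(D)/P(+) = \frac{44}{15041}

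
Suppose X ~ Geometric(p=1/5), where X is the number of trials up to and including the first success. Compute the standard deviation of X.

For X ~ Geometric(p=1/5), where X is the number of trials up to and including the first success:
Var(X) = 20
SD(X) = √(Var(X)) = √(20) = 2 \sqrt{5}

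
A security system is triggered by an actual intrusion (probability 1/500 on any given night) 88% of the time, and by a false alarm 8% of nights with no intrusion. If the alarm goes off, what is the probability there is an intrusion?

Let D = the rare event, + = positive/flagged.
P(D) = 1/500
P(+|D) = 88/100 = 22/25
P(+|D') = 8/100 = 2/25
P(+) = P(+|D)P(D) + P(+|D')P(D')
     = \frac{22}{25} × \frac{1}{500} + \frac{2}{25} × \frac{499}{500}
     = \frac{51}{625}
P(D|+) = P(+|D)P(D)/P(+) = \frac{11}{510}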